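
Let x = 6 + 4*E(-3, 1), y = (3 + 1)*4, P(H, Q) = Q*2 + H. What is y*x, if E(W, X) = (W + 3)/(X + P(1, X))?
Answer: 96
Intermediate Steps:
P(H, Q) = H + 2*Q (P(H, Q) = 2*Q + H = H + 2*Q)
y = 16 (y = 4*4 = 16)
E(W, X) = (3 + W)/(1 + 3*X) (E(W, X) = (W + 3)/(X + (1 + 2*X)) = (3 + W)/(1 + 3*X))
x = 6 (x = 6 + 4*((3 - 3)/(1 + 3*1)) = 6 + 4*(0/(1 + 3)) = 6 + 4*(0/4) = 6 + 4*((1/4)*0) = 6 + 4*0 = 6 + 0 = 6)
y*x = 16*6 = 96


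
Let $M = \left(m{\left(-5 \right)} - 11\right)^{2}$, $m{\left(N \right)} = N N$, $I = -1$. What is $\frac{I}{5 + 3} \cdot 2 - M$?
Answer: $- \frac{785}{4} \approx -196.25$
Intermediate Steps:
$m{\left(N \right)} = N^{2}$
$M = 196$ ($M = \left(\left(-5\right)^{2} - 11\right)^{2} = \left(25 - 11\right)^{2} = 14^{2} = 196$)
$\frac{I}{5 + 3} \cdot 2 - M = \frac{1}{5 + 3} \left(-1\right) 2 - 196 = \frac{1}{8} \left(-1\right) 2 - 196 = \left(- \frac{1}{8}\right) 2 - 196 = - \frac{1}{4} - 196 = - \frac{785}{4}$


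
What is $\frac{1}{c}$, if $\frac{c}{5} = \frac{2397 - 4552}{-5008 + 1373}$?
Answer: $\frac{727}{2155} \approx 0.33736$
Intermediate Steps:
$c = \frac{2155}{727}$ ($c = 5 \frac{2397 - 4552}{-5008 + 1373} = 5 \left(- \frac{2155}{-3635}\right) = 5 \left(\left(-2155\right) \left(- \frac{1}{3635}\right)\right) = 5 \cdot \frac{431}{727} = \frac{2155}{727} \approx 2.9642$)
$\frac{1}{c} = \frac{1}{\frac{2155}{727}} = \frac{727}{2155}$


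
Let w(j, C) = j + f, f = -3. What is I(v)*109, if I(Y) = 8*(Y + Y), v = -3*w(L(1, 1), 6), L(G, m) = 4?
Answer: -5232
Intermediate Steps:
w(j, C) = -3 + j (w(j, C) = j - 3 = -3 + j)
v = -3 (v = -3*(-3 + 4) = -3*1 = -3)
I(Y) = 16*Y (I(Y) = 8*(2*Y) = 16*Y)
I(v)*109 = (16*(-3))*109 = -48*109 = -5232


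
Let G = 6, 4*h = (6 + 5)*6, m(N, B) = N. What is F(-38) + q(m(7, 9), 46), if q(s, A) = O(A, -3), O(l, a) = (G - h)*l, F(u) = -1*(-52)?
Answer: -431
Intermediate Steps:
h = 33/2 (h = ((6 + 5)*6)/4 = (11*6)/4 = (¼)*66 = 33/2 ≈ 16.500)
F(u) = 52
O(l, a) = -21*l/2 (O(l, a) = (6 - 1*33/2)*l = (6 - 33/2)*l = -21*l/2)
q(s, A) = -21*A/2
F(-38) + q(m(7, 9), 46) = 52 - 21/2*46 = 52 - 483 = -431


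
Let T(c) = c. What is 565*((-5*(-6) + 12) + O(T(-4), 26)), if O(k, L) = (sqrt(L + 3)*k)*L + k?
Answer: 21470 - 58760*sqrt(29) ≈ -2.9496e+5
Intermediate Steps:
O(k, L) = k + L*k*sqrt(3 + L) (O(k, L) = (sqrt(3 + L)*k)*L + k = (k*sqrt(3 + L))*L + k = L*k*sqrt(3 + L) + k = k + L*k*sqrt(3 + L))
565*((-5*(-6) + 12) + O(T(-4), 26)) = 565*((-5*(-6) + 12) - 4*(1 + 26*sqrt(3 + 26))) = 565*((30 + 12) - 4*(1 + 26*sqrt(29))) = 565*(42 + (-4 - 104*sqrt(29))) = 565*(38 - 104*sqrt(29)) = 21470 - 58760*sqrt(29)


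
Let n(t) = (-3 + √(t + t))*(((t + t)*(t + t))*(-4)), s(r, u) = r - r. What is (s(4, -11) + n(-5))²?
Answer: 160000*(3 - I*√10)² ≈ -1.6e+5 - 3.0358e+6*I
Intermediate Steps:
s(r, u) = 0
n(t) = -16*t²*(-3 + √2*√t) (n(t) = (-3 + √(2*t))*(((2*t)*(2*t))*(-4)) = (-3 + √2*√t)*((4*t²)*(-4)) = (-3 + √2*√t)*(-16*t²) = -16*t²*(-3 + √2*√t))
(s(4, -11) + n(-5))² = (0 + (48*(-5)² - 16*√2*(-5)^(5/2)))² = (0 + (48*25 - 16*√2*25*I*√5))² = (0 + (1200 - 400*I*√10))² = (1200 - 400*I*√10)²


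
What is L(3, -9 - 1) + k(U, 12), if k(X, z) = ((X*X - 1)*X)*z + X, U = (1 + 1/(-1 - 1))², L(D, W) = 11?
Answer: 135/16 ≈ 8.4375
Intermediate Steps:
U = ¼ (U = (1 + 1/(-2))² = (1 - ½)² = (½)² = ¼ ≈ 0.25000)
k(X, z) = X + X*z*(-1 + X²) (k(X, z) = ((X² - 1)*X)*z + X = ((-1 + X²)*X)*z + X = (X*(-1 + X²))*z + X = X*z*(-1 + X²) + X = X + X*z*(-1 + X²))
L(3, -9 - 1) + k(U, 12) = 11 + (1 - 1*12 + 12*(¼)²)/4 = 11 + (1 - 12 + 12*(1/16))/4 = 11 + (1 - 12 + ¾)/4 = 11 + (¼)*(-41/4) = 11 - 41/16 = 135/16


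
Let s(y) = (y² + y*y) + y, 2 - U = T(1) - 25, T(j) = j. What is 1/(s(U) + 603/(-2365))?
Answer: 2365/3258367 ≈ 0.00072582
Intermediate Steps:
U = 26 (U = 2 - (1 - 25) = 2 - 1*(-24) = 2 + 24 = 26)
s(y) = y + 2*y² (s(y) = (y² + y²) + y = 2*y² + y = y + 2*y²)
1/(s(U) + 603/(-2365)) = 1/(26*(1 + 2*26) + 603/(-2365)) = 1/(26*(1 + 52) + 603*(-1/2365)) = 1/(26*53 - 603/2365) = 1/(1378 - 603/2365) = 1/(3258367/2365) = 2365/3258367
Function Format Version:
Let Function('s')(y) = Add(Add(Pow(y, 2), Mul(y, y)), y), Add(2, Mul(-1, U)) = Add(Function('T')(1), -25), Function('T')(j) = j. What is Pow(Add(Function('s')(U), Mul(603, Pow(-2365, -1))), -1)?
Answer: Rational(2365, 3258367) ≈ 0.00072582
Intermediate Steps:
U = 26 (U = Add(2, Mul(-1, Add(1, -25))) = Add(2, Mul(-1, -24)) = Add(2, 24) = 26)
Function('s')(y) = Add(y, Mul(2, Pow(y, 2))) (Function('s')(y) = Add(Add(Pow(y, 2), Pow(y, 2)), y) = Add(Mul(2, Pow(y, 2)), y) = Add(y, Mul(2, Pow(y, 2))))
Pow(Add(Function('s')(U), Mul(603, Pow(-2365, -1))), -1) = Pow(Add(Mul(26, Add(1, Mul(2, 26))), Mul(603, Pow(-2365, -1))), -1) = Pow(Add(Mul(26, Add(1, 52)), Mul(603, Rational(-1, 2365))), -1) = Pow(Add(Mul(26, 53), Rational(-603, 2365)), -1) = Pow(Add(1378, Rational(-603, 2365)), -1) = Pow(Rational(3258367, 2365), -1) = Rational(2365, 3258367)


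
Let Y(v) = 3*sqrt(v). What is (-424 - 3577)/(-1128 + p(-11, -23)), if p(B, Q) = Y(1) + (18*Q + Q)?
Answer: 4001/1562 ≈ 2.5615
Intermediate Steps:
p(B, Q) = 3 + 19*Q (p(B, Q) = 3*sqrt(1) + (18*Q + Q) = 3*1 + 19*Q = 3 + 19*Q)
(-424 - 3577)/(-1128 + p(-11, -23)) = (-424 - 3577)/(-1128 + (3 + 19*(-23))) = -4001/(-1128 + (3 - 437)) = -4001/(-1128 - 434) = -4001/(-1562) = -4001*(-1/1562) = 4001/1562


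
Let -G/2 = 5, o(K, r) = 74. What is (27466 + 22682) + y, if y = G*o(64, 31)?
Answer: 49408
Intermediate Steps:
G = -10 (G = -2*5 = -10)
y = -740 (y = -10*74 = -740)
(27466 + 22682) + y = (27466 + 22682) - 740 = 50148 - 740 = 49408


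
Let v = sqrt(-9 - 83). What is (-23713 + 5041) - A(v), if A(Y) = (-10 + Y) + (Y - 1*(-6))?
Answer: -18668 - 4*I*sqrt(23) ≈ -18668.0 - 19.183*I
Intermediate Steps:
v = 2*I*sqrt(23) (v = sqrt(-92) = 2*I*sqrt(23) ≈ 9.5917*I)
A(Y) = -4 + 2*Y (A(Y) = (-10 + Y) + (Y + 6) = (-10 + Y) + (6 + Y) = -4 + 2*Y)
(-23713 + 5041) - A(v) = (-23713 + 5041) - (-4 + 2*(2*I*sqrt(23))) = -18672 - (-4 + 4*I*sqrt(23)) = -18672 + (4 - 4*I*sqrt(23)) = -18668 - 4*I*sqrt(23)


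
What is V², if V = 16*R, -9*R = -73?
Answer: 1364224/81 ≈ 16842.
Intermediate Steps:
R = 73/9 (R = -⅑*(-73) = 73/9 ≈ 8.1111)
V = 1168/9 (V = 16*(73/9) = 1168/9 ≈ 129.78)
V² = (1168/9)² = 1364224/81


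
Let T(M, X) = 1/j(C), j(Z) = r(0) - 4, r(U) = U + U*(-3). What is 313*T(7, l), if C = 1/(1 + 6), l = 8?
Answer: -313/4 ≈ -78.250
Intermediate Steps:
r(U) = -2*U (r(U) = U - 3*U = -2*U)
C = ⅐ (C = 1/7 = ⅐ ≈ 0.14286)
j(Z) = -4 (j(Z) = -2*0 - 4 = 0 - 4 = -4)
T(M, X) = -¼ (T(M, X) = 1/(-4) = -¼)
313*T(7, l) = 313*(-¼) = -313/4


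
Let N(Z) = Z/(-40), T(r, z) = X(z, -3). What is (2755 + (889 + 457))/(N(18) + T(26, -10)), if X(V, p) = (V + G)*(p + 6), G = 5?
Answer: -27340/103 ≈ -265.44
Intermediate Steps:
X(V, p) = (5 + V)*(6 + p) (X(V, p) = (V + 5)*(p + 6) = (5 + V)*(6 + p))
T(r, z) = 15 + 3*z (T(r, z) = 30 + 5*(-3) + 6*z + z*(-3) = 30 - 15 + 6*z - 3*z = 15 + 3*z)
N(Z) = -Z/40 (N(Z) = Z*(-1/40) = -Z/40)
(2755 + (889 + 457))/(N(18) + T(26, -10)) = (2755 + (889 + 457))/(-1/40*18 + (15 + 3*(-10))) = (2755 + 1346)/(-9/20 + (15 - 30)) = 4101/(-9/20 - 15) = 4101/(-309/20) = 4101*(-20/309) = -27340/103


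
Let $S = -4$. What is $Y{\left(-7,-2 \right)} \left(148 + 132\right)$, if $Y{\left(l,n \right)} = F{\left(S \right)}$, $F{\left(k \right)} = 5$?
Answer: $1400$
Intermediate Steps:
$Y{\left(l,n \right)} = 5$
$Y{\left(-7,-2 \right)} \left(148 + 132\right) = 5 \left(148 + 132\right) = 5 \cdot 280 = 1400$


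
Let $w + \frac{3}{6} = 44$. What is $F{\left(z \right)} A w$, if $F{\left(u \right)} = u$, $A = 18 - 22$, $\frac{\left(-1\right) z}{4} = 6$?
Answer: $4176$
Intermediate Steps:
$w = \frac{87}{2}$ ($w = - \frac{1}{2} + 44 = \frac{87}{2} \approx 43.5$)
$z = -24$ ($z = \left(-4\right) 6 = -24$)
$A = -4$ ($A = 18 - 22 = -4$)
$F{\left(z \right)} A w = \left(-24\right) \left(-4\right) \frac{87}{2} = 96 \cdot \frac{87}{2} = 4176$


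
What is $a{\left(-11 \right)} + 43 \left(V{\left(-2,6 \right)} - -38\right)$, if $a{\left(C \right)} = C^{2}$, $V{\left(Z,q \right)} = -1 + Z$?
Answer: $1626$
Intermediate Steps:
$a{\left(-11 \right)} + 43 \left(V{\left(-2,6 \right)} - -38\right) = \left(-11\right)^{2} + 43 \left(\left(-1 - 2\right) - -38\right) = 121 + 43 \left(-3 + 38\right) = 121 + 43 \cdot 35 = 121 + 1505 = 1626$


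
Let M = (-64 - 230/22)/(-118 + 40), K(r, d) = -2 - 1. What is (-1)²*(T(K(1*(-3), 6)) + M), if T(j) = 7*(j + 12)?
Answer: 1407/22 ≈ 63.955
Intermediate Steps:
K(r, d) = -3
M = 21/22 (M = (-64 - 230*1/22)/(-78) = (-64 - 115/11)*(-1/78) = -819/11*(-1/78) = 21/22 ≈ 0.95455)
T(j) = 84 + 7*j (T(j) = 7*(12 + j) = 84 + 7*j)
(-1)²*(T(K(1*(-3), 6)) + M) = (-1)²*((84 + 7*(-3)) + 21/22) = 1*((84 - 21) + 21/22) = 1*(63 + 21/22) = 1*(1407/22) = 1407/22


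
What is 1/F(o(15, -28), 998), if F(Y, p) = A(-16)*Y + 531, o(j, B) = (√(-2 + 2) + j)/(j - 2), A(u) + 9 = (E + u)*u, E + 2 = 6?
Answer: 13/9648 ≈ 0.0013474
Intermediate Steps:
E = 4 (E = -2 + 6 = 4)
A(u) = -9 + u*(4 + u) (A(u) = -9 + (4 + u)*u = -9 + u*(4 + u))
o(j, B) = j/(-2 + j) (o(j, B) = (√0 + j)/(-2 + j) = (0 + j)/(-2 + j) = j/(-2 + j))
F(Y, p) = 531 + 183*Y (F(Y, p) = (-9 + (-16)² + 4*(-16))*Y + 531 = (-9 + 256 - 64)*Y + 531 = 183*Y + 531 = 531 + 183*Y)
1/F(o(15, -28), 998) = 1/(531 + 183*(15/(-2 + 15))) = 1/(531 + 183*(15/13)) = 1/(531 + 2745/13) = 1/(9648/13) = 13/9648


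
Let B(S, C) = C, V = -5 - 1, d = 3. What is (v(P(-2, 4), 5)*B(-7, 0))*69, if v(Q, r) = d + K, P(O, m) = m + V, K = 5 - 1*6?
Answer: 0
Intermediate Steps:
K = -1 (K = 5 - 6 = -1)
V = -6
P(O, m) = -6 + m (P(O, m) = m - 6 = -6 + m)
v(Q, r) = 2 (v(Q, r) = 3 - 1 = 2)
(v(P(-2, 4), 5)*B(-7, 0))*69 = (2*0)*69 = 0*69 = 0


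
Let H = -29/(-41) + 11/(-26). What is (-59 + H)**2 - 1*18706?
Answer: -17339042055/1136356 ≈ -15258.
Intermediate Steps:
H = 303/1066 (H = -29*(-1/41) + 11*(-1/26) = 29/41 - 11/26 = 303/1066 ≈ 0.28424)
(-59 + H)**2 - 1*18706 = (-59 + 303/1066)**2 - 1*18706 = (-62591/1066)**2 - 18706 = 3917633281/1136356 - 18706 = -17339042055/1136356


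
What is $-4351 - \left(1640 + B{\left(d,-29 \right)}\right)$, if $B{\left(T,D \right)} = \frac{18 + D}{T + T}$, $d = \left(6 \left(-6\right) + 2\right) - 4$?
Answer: $- \frac{455327}{76} \approx -5991.1$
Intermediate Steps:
$d = -38$ ($d = \left(-36 + 2\right) - 4 = -34 - 4 = -38$)
$B{\left(T,D \right)} = \frac{18 + D}{2 T}$
$-4351 - \left(1640 + B{\left(d,-29 \right)}\right) = -4351 - \left(1640 + \frac{18 - 29}{2 \left(-38\right)}\right) = -4351 - \left(1640 + \frac{1}{2} \left(- \frac{1}{38}\right) \left(-11\right)\right) = -4351 - \frac{124651}{76} = - \frac{455327}{76}$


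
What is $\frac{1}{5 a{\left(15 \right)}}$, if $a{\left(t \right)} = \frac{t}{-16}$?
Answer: $- \frac{16}{75} \approx -0.21333$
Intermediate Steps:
$a{\left(t \right)} = - \frac{t}{16}$ ($a{\left(t \right)} = t \left(- \frac{1}{16}\right) = - \frac{t}{16}$)
$\frac{1}{5 a{\left(15 \right)}} = \frac{1}{5 \left(\left(- \frac{1}{16}\right) 15\right)} = \frac{1}{5 \left(- \frac{15}{16}\right)} = \frac{1}{- \frac{75}{16}} = - \frac{16}{75}$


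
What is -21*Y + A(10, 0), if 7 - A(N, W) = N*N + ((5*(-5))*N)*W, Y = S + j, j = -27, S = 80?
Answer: -1206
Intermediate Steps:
Y = 53 (Y = 80 - 27 = 53)
A(N, W) = 7 - N² + 25*N*W (A(N, W) = 7 - (N*N + ((5*(-5))*N)*W) = 7 - (N² + (-25*N)*W) = 7 - (N² - 25*N*W) = 7 + (-N² + 25*N*W) = 7 - N² + 25*N*W)
-21*Y + A(10, 0) = -21*53 + (7 - 1*10² + 25*10*0) = -1113 + (7 - 1*100 + 0) = -1113 + (7 - 100 + 0) = -1113 - 93 = -1206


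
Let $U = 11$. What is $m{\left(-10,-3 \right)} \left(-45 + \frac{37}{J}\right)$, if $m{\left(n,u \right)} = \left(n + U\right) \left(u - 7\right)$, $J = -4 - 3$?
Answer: $\frac{3520}{7} \approx 502.86$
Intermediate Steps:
$J = -7$ ($J = -4 - 3 = -7$)
$m{\left(n,u \right)} = \left(-7 + u\right) \left(11 + n\right)$ ($m{\left(n,u \right)} = \left(n + 11\right) \left(u - 7\right) = \left(11 + n\right) \left(-7 + u\right) = \left(-7 + u\right) \left(11 + n\right)$)
$m{\left(-10,-3 \right)} \left(-45 + \frac{37}{J}\right) = \left(-77 - -70 + 11 \left(-3\right) - -30\right) \left(-45 + \frac{37}{-7}\right) = \left(-77 + 70 - 33 + 30\right) \left(-45 + 37 \left(- \frac{1}{7}\right)\right) = - 10 \left(-45 - \frac{37}{7}\right) = \left(-10\right) \left(- \frac{352}{7}\right) = \frac{3520}{7}$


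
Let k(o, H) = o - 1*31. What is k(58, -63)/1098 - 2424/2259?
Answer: -96317/91866 ≈ -1.0485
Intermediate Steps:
k(o, H) = -31 + o (k(o, H) = o - 31 = -31 + o)
k(58, -63)/1098 - 2424/2259 = (-31 + 58)/1098 - 2424/2259 = 27*(1/1098) - 2424*1/2259 = 3/122 - 808/753 = -96317/91866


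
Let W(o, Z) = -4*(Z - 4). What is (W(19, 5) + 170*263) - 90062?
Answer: -45356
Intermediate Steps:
W(o, Z) = 16 - 4*Z (W(o, Z) = -4*(-4 + Z) = 16 - 4*Z)
(W(19, 5) + 170*263) - 90062 = ((16 - 4*5) + 170*263) - 90062 = ((16 - 20) + 44710) - 90062 = (-4 + 44710) - 90062 = 44706 - 90062 = -45356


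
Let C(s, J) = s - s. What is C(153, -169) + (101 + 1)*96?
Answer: 9792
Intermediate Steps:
C(s, J) = 0
C(153, -169) + (101 + 1)*96 = 0 + (101 + 1)*96 = 0 + 102*96 = 0 + 9792 = 9792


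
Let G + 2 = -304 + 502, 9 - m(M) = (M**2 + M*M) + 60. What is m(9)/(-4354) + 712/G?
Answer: 112207/30478 ≈ 3.6816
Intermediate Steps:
m(M) = -51 - 2*M**2 (m(M) = 9 - ((M**2 + M*M) + 60) = 9 - ((M**2 + M**2) + 60) = 9 - (2*M**2 + 60) = 9 - (60 + 2*M**2) = 9 + (-60 - 2*M**2) = -51 - 2*M**2)
G = 196 (G = -2 + (-304 + 502) = -2 + 198 = 196)
m(9)/(-4354) + 712/G = (-51 - 2*9**2)/(-4354) + 712/196 = (-51 - 2*81)*(-1/4354) + 712*(1/196) = (-51 - 162)*(-1/4354) + 178/49 = -213*(-1/4354) + 178/49 = 213/4354 + 178/49 = 112207/30478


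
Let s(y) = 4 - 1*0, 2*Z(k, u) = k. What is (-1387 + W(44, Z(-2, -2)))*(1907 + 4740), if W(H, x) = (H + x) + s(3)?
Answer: -8906980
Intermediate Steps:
Z(k, u) = k/2
s(y) = 4 (s(y) = 4 + 0 = 4)
W(H, x) = 4 + H + x (W(H, x) = (H + x) + 4 = 4 + H + x)
(-1387 + W(44, Z(-2, -2)))*(1907 + 4740) = (-1387 + (4 + 44 + (1/2)*(-2)))*(1907 + 4740) = (-1387 + (4 + 44 - 1))*6647 = (-1387 + 47)*6647 = -1340*6647 = -8906980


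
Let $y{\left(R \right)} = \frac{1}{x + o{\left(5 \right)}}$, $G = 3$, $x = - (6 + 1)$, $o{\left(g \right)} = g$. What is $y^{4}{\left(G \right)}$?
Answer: $\frac{1}{16} \approx 0.0625$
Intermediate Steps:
$x = -7$ ($x = \left(-1\right) 7 = -7$)
$y{\left(R \right)} = - \frac{1}{2}$ ($y{\left(R \right)} = \frac{1}{-7 + 5} = \frac{1}{-2} = - \frac{1}{2}$)
$y^{4}{\left(G \right)} = \left(- \frac{1}{2}\right)^{4} = \frac{1}{16}$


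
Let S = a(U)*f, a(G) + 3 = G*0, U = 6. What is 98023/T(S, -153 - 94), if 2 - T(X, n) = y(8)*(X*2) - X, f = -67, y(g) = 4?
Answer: -98023/1405 ≈ -69.767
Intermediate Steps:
a(G) = -3 (a(G) = -3 + G*0 = -3 + 0 = -3)
S = 201 (S = -3*(-67) = 201)
T(X, n) = 2 - 7*X (T(X, n) = 2 - (4*(X*2) - X) = 2 - (4*(2*X) - X) = 2 - (8*X - X) = 2 - 7*X)
98023/T(S, -153 - 94) = 98023/(2 - 7*201) = 98023/(2 - 1407) = 98023/(-1405) = 98023*(-1/1405) = -98023/1405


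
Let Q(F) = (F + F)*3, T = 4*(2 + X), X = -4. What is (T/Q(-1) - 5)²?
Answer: 121/9 ≈ 13.444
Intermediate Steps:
T = -8 (T = 4*(2 - 4) = 4*(-2) = -8)
Q(F) = 6*F (Q(F) = (2*F)*3 = 6*F)
(T/Q(-1) - 5)² = (-8/(6*(-1)) - 5)² = (-8/(-6) - 5)² = (-8*(-⅙) - 5)² = (4/3 - 5)² = (-11/3)² = 121/9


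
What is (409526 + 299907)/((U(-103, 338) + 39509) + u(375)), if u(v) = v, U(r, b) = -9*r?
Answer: 709433/40811 ≈ 17.383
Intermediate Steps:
(409526 + 299907)/((U(-103, 338) + 39509) + u(375)) = (409526 + 299907)/((-9*(-103) + 39509) + 375) = 709433/((927 + 39509) + 375) = 709433/(40436 + 375) = 709433/40811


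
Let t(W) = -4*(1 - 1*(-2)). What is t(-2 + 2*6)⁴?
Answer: 20736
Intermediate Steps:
t(W) = -12 (t(W) = -4*(1 + 2) = -4*3 = -12)
t(-2 + 2*6)⁴ = (-12)⁴ = 20736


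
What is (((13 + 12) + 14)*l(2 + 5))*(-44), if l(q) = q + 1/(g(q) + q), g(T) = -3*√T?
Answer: -11154 + 2574*√7/7 ≈ -10181.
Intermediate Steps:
l(q) = q + 1/(q - 3*√q) (l(q) = q + 1/(-3*√q + q) = q + 1/(q - 3*√q))
(((13 + 12) + 14)*l(2 + 5))*(-44) = (((13 + 12) + 14)*((-1 - (2 + 5)² + 3*(2 + 5)^(3/2))/(-(2 + 5) + 3*√(2 + 5))))*(-44) = ((25 + 14)*((-1 - 1*7² + 3*7^(3/2))/(-1*7 + 3*√7)))*(-44) = (39*((-1 - 1*49 + 3*(7*√7))/(-7 + 3*√7)))*(-44) = (39*((-1 - 49 + 21*√7)/(-7 + 3*√7)))*(-44) = (39*((-50 + 21*√7)/(-7 + 3*√7)))*(-44) = (39*(-50 + 21*√7)/(-7 + 3*√7))*(-44) = -1716*(-50 + 21*√7)/(-7 + 3*√7)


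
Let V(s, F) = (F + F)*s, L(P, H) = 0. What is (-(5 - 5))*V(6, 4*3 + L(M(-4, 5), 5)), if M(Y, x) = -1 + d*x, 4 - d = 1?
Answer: 0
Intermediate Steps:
d = 3 (d = 4 - 1*1 = 4 - 1 = 3)
M(Y, x) = -1 + 3*x
V(s, F) = 2*F*s (V(s, F) = (2*F)*s = 2*F*s)
(-(5 - 5))*V(6, 4*3 + L(M(-4, 5), 5)) = (-(5 - 5))*(2*(4*3 + 0)*6) = (-1*0)*(2*(12 + 0)*6) = 0*(2*12*6) = 0*144 = 0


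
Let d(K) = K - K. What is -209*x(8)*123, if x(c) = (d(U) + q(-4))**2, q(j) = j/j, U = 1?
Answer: -25707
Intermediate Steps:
d(K) = 0
q(j) = 1
x(c) = 1 (x(c) = (0 + 1)**2 = 1**2 = 1)
-209*x(8)*123 = -209*1*123 = -209*123 = -25707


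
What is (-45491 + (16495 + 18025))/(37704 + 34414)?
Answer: -10971/72118 ≈ -0.15213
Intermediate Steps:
(-45491 + (16495 + 18025))/(37704 + 34414) = (-45491 + 34520)/72118 = -10971*1/72118 = -10971/72118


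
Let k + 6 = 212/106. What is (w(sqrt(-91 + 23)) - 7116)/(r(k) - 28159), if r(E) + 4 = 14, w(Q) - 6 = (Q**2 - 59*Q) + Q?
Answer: 7178/28149 + 116*I*sqrt(17)/28149 ≈ 0.255 + 0.016991*I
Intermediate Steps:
k = -4 (k = -6 + 212/106 = -6 + 212*(1/106) = -6 + 2 = -4)
w(Q) = 6 + Q**2 - 58*Q (w(Q) = 6 + ((Q**2 - 59*Q) + Q) = 6 + (Q**2 - 58*Q) = 6 + Q**2 - 58*Q)
r(E) = 10 (r(E) = -4 + 14 = 10)
(w(sqrt(-91 + 23)) - 7116)/(r(k) - 28159) = ((6 + (sqrt(-91 + 23))**2 - 58*sqrt(-91 + 23)) - 7116)/(10 - 28159) = ((6 + (sqrt(-68))**2 - 116*I*sqrt(17)) - 7116)/(-28149) = ((6 + (2*I*sqrt(17))**2 - 116*I*sqrt(17)) - 7116)*(-1/28149) = ((6 - 68 - 116*I*sqrt(17)) - 7116)*(-1/28149) = ((-62 - 116*I*sqrt(17)) - 7116)*(-1/28149) = (-7178 - 116*I*sqrt(17))*(-1/28149) = 7178/28149 + 116*I*sqrt(17)/28149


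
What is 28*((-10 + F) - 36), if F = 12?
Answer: -952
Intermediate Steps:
28*((-10 + F) - 36) = 28*((-10 + 12) - 36) = 28*(2 - 36) = 28*(-34) = -952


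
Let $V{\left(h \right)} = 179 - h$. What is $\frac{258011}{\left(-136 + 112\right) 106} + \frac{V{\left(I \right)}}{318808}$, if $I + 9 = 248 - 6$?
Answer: $- \frac{10282013533}{101380944} \approx -101.42$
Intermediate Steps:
$I = 233$ ($I = -9 + \left(248 - 6\right) = -9 + 242 = 233$)
$\frac{258011}{\left(-136 + 112\right) 106} + \frac{V{\left(I \right)}}{318808} = \frac{258011}{\left(-136 + 112\right) 106} + \frac{179 - 233}{318808} = \frac{258011}{\left(-24\right) 106} + \left(179 - 233\right) \frac{1}{318808} = \frac{258011}{-2544} - \frac{27}{159404} = 258011 \left(- \frac{1}{2544}\right) - \frac{27}{159404} = - \frac{258011}{2544} - \frac{27}{159404} = - \frac{10282013533}{101380944}$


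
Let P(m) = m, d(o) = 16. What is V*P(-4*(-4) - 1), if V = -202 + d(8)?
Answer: -2790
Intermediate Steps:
V = -186 (V = -202 + 16 = -186)
V*P(-4*(-4) - 1) = -186*(-4*(-4) - 1) = -186*(16 - 1) = -186*15 = -2790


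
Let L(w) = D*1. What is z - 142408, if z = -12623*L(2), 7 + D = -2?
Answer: -28801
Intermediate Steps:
D = -9 (D = -7 - 2 = -9)
L(w) = -9 (L(w) = -9*1 = -9)
z = 113607 (z = -12623*(-9) = 113607)
z - 142408 = 113607 - 142408 = -28801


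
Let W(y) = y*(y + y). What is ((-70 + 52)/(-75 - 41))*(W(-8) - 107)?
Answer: 189/58 ≈ 3.2586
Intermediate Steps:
W(y) = 2*y**2 (W(y) = y*(2*y) = 2*y**2)
((-70 + 52)/(-75 - 41))*(W(-8) - 107) = ((-70 + 52)/(-75 - 41))*(2*(-8)**2 - 107) = (-18/(-116))*(2*64 - 107) = (-18*(-1/116))*(128 - 107) = (9/58)*21 = 189/58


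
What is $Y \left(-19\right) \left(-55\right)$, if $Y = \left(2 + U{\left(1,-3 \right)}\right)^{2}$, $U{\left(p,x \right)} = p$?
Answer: $9405$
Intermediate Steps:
$Y = 9$ ($Y = \left(2 + 1\right)^{2} = 3^{2} = 9$)
$Y \left(-19\right) \left(-55\right) = 9 \left(-19\right) \left(-55\right) = \left(-171\right) \left(-55\right) = 9405$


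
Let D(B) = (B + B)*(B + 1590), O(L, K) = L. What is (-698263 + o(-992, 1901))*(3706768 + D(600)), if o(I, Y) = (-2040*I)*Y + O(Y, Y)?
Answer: 24365540533448224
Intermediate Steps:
o(I, Y) = Y - 2040*I*Y (o(I, Y) = (-2040*I)*Y + Y = -2040*I*Y + Y = Y - 2040*I*Y)
D(B) = 2*B*(1590 + B) (D(B) = (2*B)*(1590 + B) = 2*B*(1590 + B))
(-698263 + o(-992, 1901))*(3706768 + D(600)) = (-698263 + 1901*(1 - 2040*(-992)))*(3706768 + 2*600*(1590 + 600)) = (-698263 + 1901*(1 + 2023680))*(3706768 + 2*600*2190) = (-698263 + 1901*2023681)*(3706768 + 2628000) = (-698263 + 3847017581)*6334768 = 3846319318*6334768 = 24365540533448224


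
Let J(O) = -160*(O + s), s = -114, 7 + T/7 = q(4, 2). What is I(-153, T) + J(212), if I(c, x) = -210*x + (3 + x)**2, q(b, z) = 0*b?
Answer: -3274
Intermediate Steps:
q(b, z) = 0
T = -49 (T = -49 + 7*0 = -49 + 0 = -49)
J(O) = 18240 - 160*O (J(O) = -160*(O - 114) = -160*(-114 + O) = 18240 - 160*O)
I(c, x) = (3 + x)**2 - 210*x
I(-153, T) + J(212) = ((3 - 49)**2 - 210*(-49)) + (18240 - 160*212) = ((-46)**2 + 10290) + (18240 - 33920) = (2116 + 10290) - 15680 = 12406 - 15680 = -3274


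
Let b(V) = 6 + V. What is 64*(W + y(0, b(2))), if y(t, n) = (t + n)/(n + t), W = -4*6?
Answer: -1472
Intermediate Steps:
W = -24
y(t, n) = 1 (y(t, n) = (n + t)/(n + t) = 1)
64*(W + y(0, b(2))) = 64*(-24 + 1) = 64*(-23) = -1472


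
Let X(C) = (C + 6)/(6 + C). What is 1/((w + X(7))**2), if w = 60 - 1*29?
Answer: 1/1024 ≈ 0.00097656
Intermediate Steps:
X(C) = 1 (X(C) = (6 + C)/(6 + C) = 1)
w = 31 (w = 60 - 29 = 31)
1/((w + X(7))**2) = 1/((31 + 1)**2) = 1/(32**2) = 1/1024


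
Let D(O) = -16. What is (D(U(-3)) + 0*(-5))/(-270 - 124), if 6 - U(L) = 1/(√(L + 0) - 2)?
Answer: 8/197 ≈ 0.040609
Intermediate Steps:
U(L) = 6 - 1/(-2 + √L) (U(L) = 6 - 1/(√(L + 0) - 2) = 6 - 1/(√L - 2) = 6 - 1/(-2 + √L))
(D(U(-3)) + 0*(-5))/(-270 - 124) = (-16 + 0*(-5))/(-270 - 124) = (-16 + 0)/(-394) = -16*(-1/394) = 8/197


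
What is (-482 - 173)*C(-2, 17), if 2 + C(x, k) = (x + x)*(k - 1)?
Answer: 43230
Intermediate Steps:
C(x, k) = -2 + 2*x*(-1 + k) (C(x, k) = -2 + (x + x)*(k - 1) = -2 + (2*x)*(-1 + k) = -2 + 2*x*(-1 + k))
(-482 - 173)*C(-2, 17) = (-482 - 173)*(-2 - 2*(-2) + 2*17*(-2)) = -655*(-2 + 4 - 68) = -655*(-66) = 43230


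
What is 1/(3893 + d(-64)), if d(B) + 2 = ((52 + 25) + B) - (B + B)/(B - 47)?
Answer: 111/433216 ≈ 0.00025622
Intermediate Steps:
d(B) = 75 + B - 2*B/(-47 + B) (d(B) = -2 + (((52 + 25) + B) - (B + B)/(B - 47)) = -2 + ((77 + B) - 2*B/(-47 + B)) = -2 + (77 + B - 2*B/(-47 + B)) = 75 + B - 2*B/(-47 + B))
1/(3893 + d(-64)) = 1/(3893 + (-3525 + (-64)² + 26*(-64))/(-47 - 64)) = 1/(3893 + (-3525 + 4096 - 1664)/(-111)) = 1/(3893 - 1/111*(-1093)) = 1/(3893 + 1093/111) = 1/(433216/111) = 111/433216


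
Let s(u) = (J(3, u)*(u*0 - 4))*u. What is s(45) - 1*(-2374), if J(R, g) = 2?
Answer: 2014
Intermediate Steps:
s(u) = -8*u (s(u) = (2*(u*0 - 4))*u = (2*(0 - 4))*u = (2*(-4))*u = -8*u)
s(45) - 1*(-2374) = -8*45 - 1*(-2374) = -360 + 2374 = 2014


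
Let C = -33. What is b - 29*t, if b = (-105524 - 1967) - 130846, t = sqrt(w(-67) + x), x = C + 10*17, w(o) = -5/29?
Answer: -238337 - 8*sqrt(1798) ≈ -2.3868e+5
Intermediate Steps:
w(o) = -5/29 (w(o) = -5*1/29 = -5/29)
x = 137 (x = -33 + 10*17 = -33 + 170 = 137)
t = 8*sqrt(1798)/29 (t = sqrt(-5/29 + 137) = sqrt(3968/29) = 8*sqrt(1798)/29 ≈ 11.697)
b = -238337 (b = -107491 - 130846 = -238337)
b - 29*t = -238337 - 8*sqrt(1798)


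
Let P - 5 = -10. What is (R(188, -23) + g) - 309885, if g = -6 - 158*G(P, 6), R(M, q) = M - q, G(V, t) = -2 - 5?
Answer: -308574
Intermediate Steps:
P = -5 (P = 5 - 10 = -5)
G(V, t) = -7
g = 1100 (g = -6 - 158*(-7) = -6 + 1106 = 1100)
(R(188, -23) + g) - 309885 = ((188 - 1*(-23)) + 1100) - 309885 = ((188 + 23) + 1100) - 309885 = (211 + 1100) - 309885 = 1311 - 309885 = -308574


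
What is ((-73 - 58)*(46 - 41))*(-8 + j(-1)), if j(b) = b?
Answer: 5895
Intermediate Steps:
((-73 - 58)*(46 - 41))*(-8 + j(-1)) = ((-73 - 58)*(46 - 41))*(-8 - 1) = -131*5*(-9) = -655*(-9) = 5895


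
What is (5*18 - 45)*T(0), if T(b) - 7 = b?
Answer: 315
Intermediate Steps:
T(b) = 7 + b
(5*18 - 45)*T(0) = (5*18 - 45)*(7 + 0) = (90 - 45)*7 = 45*7 = 315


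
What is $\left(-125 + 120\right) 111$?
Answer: $-555$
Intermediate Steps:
$\left(-125 + 120\right) 111 = \left(-5\right) 111 = -555$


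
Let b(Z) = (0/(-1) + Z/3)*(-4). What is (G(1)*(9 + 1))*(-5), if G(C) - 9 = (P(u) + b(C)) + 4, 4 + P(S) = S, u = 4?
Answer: -1750/3 ≈ -583.33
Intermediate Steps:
P(S) = -4 + S
b(Z) = -4*Z/3 (b(Z) = (0*(-1) + Z*(1/3))*(-4) = (0 + Z/3)*(-4) = (Z/3)*(-4) = -4*Z/3)
G(C) = 13 - 4*C/3 (G(C) = 9 + (((-4 + 4) - 4*C/3) + 4) = 9 + ((0 - 4*C/3) + 4) = 9 + (-4*C/3 + 4) = 9 + (4 - 4*C/3) = 13 - 4*C/3)
(G(1)*(9 + 1))*(-5) = ((13 - 4/3*1)*(9 + 1))*(-5) = ((13 - 4/3)*10)*(-5) = ((35/3)*10)*(-5) = (350/3)*(-5) = -1750/3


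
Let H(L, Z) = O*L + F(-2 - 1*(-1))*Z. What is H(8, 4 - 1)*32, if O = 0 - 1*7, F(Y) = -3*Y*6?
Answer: -64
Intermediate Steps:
F(Y) = -18*Y
O = -7 (O = 0 - 7 = -7)
H(L, Z) = -7*L + 18*Z (H(L, Z) = -7*L + (-18*(-2 - 1*(-1)))*Z = -7*L + (-18*(-2 + 1))*Z = -7*L + (-18*(-1))*Z = -7*L + 18*Z)
H(8, 4 - 1)*32 = (-7*8 + 18*(4 - 1))*32 = (-56 + 18*3)*32 = (-56 + 54)*32 = -2*32 = -64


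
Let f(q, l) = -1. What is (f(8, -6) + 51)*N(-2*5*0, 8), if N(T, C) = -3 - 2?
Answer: -250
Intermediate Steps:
N(T, C) = -5
(f(8, -6) + 51)*N(-2*5*0, 8) = (-1 + 51)*(-5) = 50*(-5) = -250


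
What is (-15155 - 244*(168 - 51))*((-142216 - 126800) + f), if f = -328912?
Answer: 26131247384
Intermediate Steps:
(-15155 - 244*(168 - 51))*((-142216 - 126800) + f) = (-15155 - 244*(168 - 51))*((-142216 - 126800) - 328912) = (-15155 - 244*117)*(-269016 - 328912) = (-15155 - 28548)*(-597928) = -43703*(-597928) = 26131247384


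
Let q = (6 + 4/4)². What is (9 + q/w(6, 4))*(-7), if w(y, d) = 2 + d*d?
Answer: -1477/18 ≈ -82.056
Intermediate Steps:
q = 49 (q = (6 + 4*(¼))² = (6 + 1)² = 7² = 49)
w(y, d) = 2 + d²
(9 + q/w(6, 4))*(-7) = (9 + 49/(2 + 4²))*(-7) = (9 + 49/(2 + 16))*(-7) = (9 + 49/18)*(-7) = (211/18)*(-7) = -1477/18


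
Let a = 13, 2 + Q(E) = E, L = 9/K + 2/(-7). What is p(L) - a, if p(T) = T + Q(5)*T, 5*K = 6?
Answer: 111/7 ≈ 15.857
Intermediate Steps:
K = 6/5 (K = (⅕)*6 = 6/5 ≈ 1.2000)
L = 101/14 (L = 9/(6/5) + 2/(-7) = 9*(⅚) + 2*(-⅐) = 15/2 - 2/7 = 101/14 ≈ 7.2143)
Q(E) = -2 + E
p(T) = 4*T (p(T) = T + (-2 + 5)*T = T + 3*T = 4*T)
p(L) - a = 4*(101/14) - 1*13 = 202/7 - 13 = 111/7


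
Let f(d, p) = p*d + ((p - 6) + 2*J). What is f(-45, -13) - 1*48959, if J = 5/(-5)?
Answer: -48395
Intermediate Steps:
J = -1 (J = 5*(-⅕) = -1)
f(d, p) = -8 + p + d*p (f(d, p) = p*d + ((p - 6) + 2*(-1)) = d*p + ((-6 + p) - 2) = d*p + (-8 + p) = -8 + p + d*p)
f(-45, -13) - 1*48959 = (-8 - 13 - 45*(-13)) - 1*48959 = (-8 - 13 + 585) - 48959 = 564 - 48959 = -48395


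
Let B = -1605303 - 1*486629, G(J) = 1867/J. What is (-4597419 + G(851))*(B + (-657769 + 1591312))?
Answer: 4532083095178078/851 ≈ 5.3256e+12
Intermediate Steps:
B = -2091932 (B = -1605303 - 486629 = -2091932)
(-4597419 + G(851))*(B + (-657769 + 1591312)) = (-4597419 + 1867/851)*(-2091932 + (-657769 + 1591312)) = (-4597419 + 1867*(1/851))*(-2091932 + 933543) = (-4597419 + 1867/851)*(-1158389) = -3912401702/851*(-1158389) = 4532083095178078/851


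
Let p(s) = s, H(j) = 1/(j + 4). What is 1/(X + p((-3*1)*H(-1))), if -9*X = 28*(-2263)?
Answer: 9/63355 ≈ 0.00014206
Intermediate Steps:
H(j) = 1/(4 + j)
X = 63364/9 (X = -28*(-2263)/9 = -⅑*(-63364) = 63364/9 ≈ 7040.4)
1/(X + p((-3*1)*H(-1))) = 1/(63364/9 + (-3*1)/(4 - 1)) = 1/(63364/9 - 3/3) = 1/(63364/9 - 3*⅓) = 1/(63364/9 - 1) = 1/(63355/9) = 9/63355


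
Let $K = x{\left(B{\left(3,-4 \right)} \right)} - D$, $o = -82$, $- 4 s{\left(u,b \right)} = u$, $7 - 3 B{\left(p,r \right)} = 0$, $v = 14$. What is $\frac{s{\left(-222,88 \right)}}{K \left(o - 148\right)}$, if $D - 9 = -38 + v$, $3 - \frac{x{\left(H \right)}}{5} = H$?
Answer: $- \frac{333}{25300} \approx -0.013162$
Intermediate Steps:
$B{\left(p,r \right)} = \frac{7}{3}$ ($B{\left(p,r \right)} = \frac{7}{3} - 0 = \frac{7}{3} + 0 = \frac{7}{3}$)
$s{\left(u,b \right)} = - \frac{u}{4}$
$x{\left(H \right)} = 15 - 5 H$
$D = -15$ ($D = 9 + \left(-38 + 14\right) = 9 - 24 = -15$)
$K = \frac{55}{3}$ ($K = \left(15 - \frac{35}{3}\right) - -15 = \left(15 - \frac{35}{3}\right) + 15 = \frac{10}{3} + 15 = \frac{55}{3} \approx 18.333$)
$\frac{s{\left(-222,88 \right)}}{K \left(o - 148\right)} = \frac{\left(- \frac{1}{4}\right) \left(-222\right)}{\frac{55}{3} \left(-82 - 148\right)} = \frac{111}{2 \cdot \frac{55}{3} \left(-230\right)} = \frac{111}{2 \left(- \frac{12650}{3}\right)} = \frac{111}{2} \left(- \frac{3}{12650}\right) = - \frac{333}{25300}$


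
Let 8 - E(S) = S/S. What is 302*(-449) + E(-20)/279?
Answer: -37831835/279 ≈ -1.3560e+5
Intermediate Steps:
E(S) = 7 (E(S) = 8 - S/S = 8 - 1*1 = 8 - 1 = 7)
302*(-449) + E(-20)/279 = 302*(-449) + 7/279 = -135598 + 7*(1/279) = -135598 + 7/279 = -37831835/279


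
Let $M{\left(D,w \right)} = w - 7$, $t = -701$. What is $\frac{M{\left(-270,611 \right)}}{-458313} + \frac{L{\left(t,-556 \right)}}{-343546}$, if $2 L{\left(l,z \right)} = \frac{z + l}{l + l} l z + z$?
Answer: $- \frac{80157913069}{157451597898} \approx -0.5091$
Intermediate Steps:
$M{\left(D,w \right)} = -7 + w$
$L{\left(l,z \right)} = \frac{z}{2} + \frac{z \left(\frac{l}{2} + \frac{z}{2}\right)}{2}$ ($L{\left(l,z \right)} = \frac{\frac{z + l}{l + l} l z + z}{2} = \frac{\frac{l + z}{2 l} l z + z}{2} = \frac{\left(\frac{l}{2} + \frac{z}{2}\right) z + z}{2} = \frac{z \left(\frac{l}{2} + \frac{z}{2}\right) + z}{2} = \frac{z + z \left(\frac{l}{2} + \frac{z}{2}\right)}{2} = \frac{z}{2} + \frac{z \left(\frac{l}{2} + \frac{z}{2}\right)}{2}$)
$\frac{M{\left(-270,611 \right)}}{-458313} + \frac{L{\left(t,-556 \right)}}{-343546} = \frac{-7 + 611}{-458313} + \frac{\frac{1}{4} \left(-556\right) \left(2 - 701 - 556\right)}{-343546} = 604 \left(- \frac{1}{458313}\right) + \frac{1}{4} \left(-556\right) \left(-1255\right) \left(- \frac{1}{343546}\right) = - \frac{604}{458313} + 174445 \left(- \frac{1}{343546}\right) = - \frac{604}{458313} - \frac{174445}{343546} = - \frac{80157913069}{157451597898}$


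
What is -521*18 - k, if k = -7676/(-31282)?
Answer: -146685136/15641 ≈ -9378.3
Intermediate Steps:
k = 3838/15641 (k = -7676*(-1/31282) = 3838/15641 ≈ 0.24538)
-521*18 - k = -521*18 - 1*3838/15641 = -9378 - 3838/15641 = -146685136/15641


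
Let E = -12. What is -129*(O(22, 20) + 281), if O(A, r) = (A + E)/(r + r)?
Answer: -145125/4 ≈ -36281.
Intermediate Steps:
O(A, r) = (-12 + A)/(2*r) (O(A, r) = (A - 12)/(r + r) = (-12 + A)/((2*r)) = (-12 + A)*(1/(2*r)) = (-12 + A)/(2*r))
-129*(O(22, 20) + 281) = -129*((½)*(-12 + 22)/20 + 281) = -129*((½)*(1/20)*10 + 281) = -129*(¼ + 281) = -129*1125/4 = -145125/4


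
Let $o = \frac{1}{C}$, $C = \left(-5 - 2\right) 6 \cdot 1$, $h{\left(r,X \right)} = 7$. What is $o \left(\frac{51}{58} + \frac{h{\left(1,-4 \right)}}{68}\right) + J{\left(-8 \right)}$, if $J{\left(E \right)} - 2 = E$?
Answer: $- \frac{498881}{82824} \approx -6.0234$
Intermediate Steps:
$J{\left(E \right)} = 2 + E$
$C = -42$ ($C = \left(-5 - 2\right) 6 \cdot 1 = \left(-7\right) 6 \cdot 1 = \left(-42\right) 1 = -42$)
$o = - \frac{1}{42}$ ($o = \frac{1}{-42} = - \frac{1}{42} \approx -0.02381$)
$o \left(\frac{51}{58} + \frac{h{\left(1,-4 \right)}}{68}\right) + J{\left(-8 \right)} = - \frac{\frac{51}{58} + \frac{7}{68}}{42} + \left(2 - 8\right) = - \frac{51 \cdot \frac{1}{58} + 7 \cdot \frac{1}{68}}{42} - 6 = - \frac{\frac{51}{58} + \frac{7}{68}}{42} - 6 = \left(- \frac{1}{42}\right) \frac{1937}{1972} - 6 = - \frac{1937}{82824} - 6 = - \frac{498881}{82824}$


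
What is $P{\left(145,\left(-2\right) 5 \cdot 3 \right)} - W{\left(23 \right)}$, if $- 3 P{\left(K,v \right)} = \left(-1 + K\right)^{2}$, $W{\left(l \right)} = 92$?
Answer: $-7004$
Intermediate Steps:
$P{\left(K,v \right)} = - \frac{\left(-1 + K\right)^{2}}{3}$
$P{\left(145,\left(-2\right) 5 \cdot 3 \right)} - W{\left(23 \right)} = - \frac{\left(-1 + 145\right)^{2}}{3} - 92 = - \frac{144^{2}}{3} - 92 = \left(- \frac{1}{3}\right) 20736 - 92 = -6912 - 92 = -7004$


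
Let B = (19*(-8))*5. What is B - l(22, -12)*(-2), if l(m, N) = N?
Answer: -784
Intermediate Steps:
B = -760 (B = -152*5 = -760)
B - l(22, -12)*(-2) = -760 - (-12)*(-2) = -760 - 1*24 = -760 - 24 = -784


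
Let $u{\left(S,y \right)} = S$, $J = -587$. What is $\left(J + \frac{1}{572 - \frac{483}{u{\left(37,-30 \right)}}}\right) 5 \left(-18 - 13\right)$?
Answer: $\frac{1881655050}{20681} \approx 90985.0$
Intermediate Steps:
$\left(J + \frac{1}{572 - \frac{483}{u{\left(37,-30 \right)}}}\right) 5 \left(-18 - 13\right) = \left(-587 + \frac{1}{572 - \frac{483}{37}}\right) 5 \left(-18 - 13\right) = \left(-587 + \frac{1}{572 - \frac{483}{37}}\right) 5 \left(-31\right) = \left(-587 + \frac{1}{572 - \frac{483}{37}}\right) \left(-155\right) = \left(-587 + \frac{1}{\frac{20681}{37}}\right) \left(-155\right) = \left(-587 + \frac{37}{20681}\right) \left(-155\right) = \left(- \frac{12139710}{20681}\right) \left(-155\right) = \frac{1881655050}{20681}$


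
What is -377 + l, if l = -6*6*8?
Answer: -665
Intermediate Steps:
l = -288 (l = -36*8 = -288)
-377 + l = -377 - 288 = -665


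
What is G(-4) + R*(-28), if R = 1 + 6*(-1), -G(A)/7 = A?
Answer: 168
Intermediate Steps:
G(A) = -7*A
R = -5 (R = 1 - 6 = -5)
G(-4) + R*(-28) = -7*(-4) - 5*(-28) = 28 + 140 = 168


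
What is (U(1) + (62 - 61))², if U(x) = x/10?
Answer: 121/100 ≈ 1.2100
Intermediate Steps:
U(x) = x/10 (U(x) = x*(⅒) = x/10)
(U(1) + (62 - 61))² = ((⅒)*1 + (62 - 61))² = (⅒ + 1)² = (11/10)² = 121/100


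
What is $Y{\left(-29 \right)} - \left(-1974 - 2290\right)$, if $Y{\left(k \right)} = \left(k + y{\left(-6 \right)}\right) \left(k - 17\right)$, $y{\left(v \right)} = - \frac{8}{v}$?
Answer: $\frac{16610}{3} \approx 5536.7$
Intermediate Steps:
$Y{\left(k \right)} = \left(-17 + k\right) \left(\frac{4}{3} + k\right)$ ($Y{\left(k \right)} = \left(k - \frac{8}{-6}\right) \left(k - 17\right) = \left(k - - \frac{4}{3}\right) \left(-17 + k\right) = \left(k + \frac{4}{3}\right) \left(-17 + k\right) = \left(\frac{4}{3} + k\right) \left(-17 + k\right) = \left(-17 + k\right) \left(\frac{4}{3} + k\right)$)
$Y{\left(-29 \right)} - \left(-1974 - 2290\right) = \left(- \frac{68}{3} + \left(-29\right)^{2} - - \frac{1363}{3}\right) - \left(-1974 - 2290\right) = \left(- \frac{68}{3} + 841 + \frac{1363}{3}\right) - -4264 = \frac{3818}{3} + 4264 = \frac{16610}{3}$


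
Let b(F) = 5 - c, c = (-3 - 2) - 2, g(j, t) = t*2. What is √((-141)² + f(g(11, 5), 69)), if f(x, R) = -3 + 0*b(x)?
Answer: √19878 ≈ 140.99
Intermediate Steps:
g(j, t) = 2*t
c = -7 (c = -5 - 2 = -7)
b(F) = 12 (b(F) = 5 - 1*(-7) = 5 + 7 = 12)
f(x, R) = -3 (f(x, R) = -3 + 0*12 = -3 + 0 = -3)
√((-141)² + f(g(11, 5), 69)) = √((-141)² - 3) = √(19881 - 3) = √19878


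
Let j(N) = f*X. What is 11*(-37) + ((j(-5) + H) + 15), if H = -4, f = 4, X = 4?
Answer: -380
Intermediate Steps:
j(N) = 16 (j(N) = 4*4 = 16)
11*(-37) + ((j(-5) + H) + 15) = 11*(-37) + ((16 - 4) + 15) = -407 + (12 + 15) = -407 + 27 = -380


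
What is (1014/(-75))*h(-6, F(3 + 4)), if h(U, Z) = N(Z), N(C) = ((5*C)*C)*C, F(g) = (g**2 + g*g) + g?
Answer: -78255450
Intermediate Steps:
F(g) = g + 2*g**2 (F(g) = (g**2 + g**2) + g = 2*g**2 + g = g + 2*g**2)
N(C) = 5*C**3 (N(C) = (5*C**2)*C = 5*C**3)
h(U, Z) = 5*Z**3
(1014/(-75))*h(-6, F(3 + 4)) = (1014/(-75))*(5*((3 + 4)*(1 + 2*(3 + 4)))**3) = (1014*(-1/75))*(5*(7*(1 + 2*7))**3) = -338*(7*(1 + 14))**3/5 = -338*(7*15)**3/5 = -338*105**3/5 = -338*1157625/5 = -338/25*5788125 = -78255450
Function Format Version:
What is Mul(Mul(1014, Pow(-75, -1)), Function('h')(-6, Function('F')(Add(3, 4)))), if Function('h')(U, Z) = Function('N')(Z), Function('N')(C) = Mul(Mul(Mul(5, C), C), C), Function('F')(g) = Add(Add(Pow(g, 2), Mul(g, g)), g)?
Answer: -78255450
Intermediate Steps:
Function('F')(g) = Add(g, Mul(2, Pow(g, 2))) (Function('F')(g) = Add(Add(Pow(g, 2), Pow(g, 2)), g) = Add(Mul(2, Pow(g, 2)), g) = Add(g, Mul(2, Pow(g, 2))))
Function('N')(C) = Mul(5, Pow(C, 3)) (Function('N')(C) = Mul(Mul(5, Pow(C, 2)), C) = Mul(5, Pow(C, 3)))
Function('h')(U, Z) = Mul(5, Pow(Z, 3))
Mul(Mul(1014, Pow(-75, -1)), Function('h')(-6, Function('F')(Add(3, 4)))) = Mul(Mul(1014, Pow(-75, -1)), Mul(5, Pow(Mul(Add(3, 4), Add(1, Mul(2, Add(3, 4)))), 3))) = Mul(Mul(1014, Rational(-1, 75)), Mul(5, Pow(Mul(7, Add(1, Mul(2, 7))), 3))) = Mul(Rational(-338, 25), Mul(5, Pow(Mul(7, Add(1, 14)), 3))) = Mul(Rational(-338, 25), Mul(5, Pow(Mul(7, 15), 3))) = Mul(Rational(-338, 25), Mul(5, Pow(105, 3))) = Mul(Rational(-338, 25), Mul(5, 1157625)) = Mul(Rational(-338, 25), 5788125) = -78255450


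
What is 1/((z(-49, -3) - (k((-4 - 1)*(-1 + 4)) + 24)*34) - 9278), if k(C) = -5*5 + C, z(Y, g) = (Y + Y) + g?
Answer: -1/8835 ≈ -0.00011319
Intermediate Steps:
z(Y, g) = g + 2*Y (z(Y, g) = 2*Y + g = g + 2*Y)
k(C) = -25 + C
1/((z(-49, -3) - (k((-4 - 1)*(-1 + 4)) + 24)*34) - 9278) = 1/(((-3 + 2*(-49)) - ((-25 + (-4 - 1)*(-1 + 4)) + 24)*34) - 9278) = 1/(((-3 - 98) - ((-25 - 5*3) + 24)*34) - 9278) = 1/((-101 - ((-25 - 15) + 24)*34) - 9278) = 1/((-101 - (-40 + 24)*34) - 9278) = 1/((-101 - (-16)*34) - 9278) = 1/((-101 - 1*(-544)) - 9278) = 1/((-101 + 544) - 9278) = 1/(443 - 9278) = 1/(-8835) = -1/8835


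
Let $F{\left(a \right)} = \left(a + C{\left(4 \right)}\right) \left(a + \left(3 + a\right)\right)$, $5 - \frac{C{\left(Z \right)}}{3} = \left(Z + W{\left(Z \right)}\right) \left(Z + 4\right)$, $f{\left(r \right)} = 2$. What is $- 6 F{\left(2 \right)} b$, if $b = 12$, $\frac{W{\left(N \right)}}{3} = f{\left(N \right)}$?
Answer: $112392$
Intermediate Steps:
$W{\left(N \right)} = 6$ ($W{\left(N \right)} = 3 \cdot 2 = 6$)
$C{\left(Z \right)} = 15 - 3 \left(4 + Z\right) \left(6 + Z\right)$ ($C{\left(Z \right)} = 15 - 3 \left(Z + 6\right) \left(Z + 4\right) = 15 - 3 \left(6 + Z\right) \left(4 + Z\right) = 15 - 3 \left(4 + Z\right) \left(6 + Z\right)$)
$F{\left(a \right)} = \left(-225 + a\right) \left(3 + 2 a\right)$ ($F{\left(a \right)} = \left(a - \left(177 + 48\right)\right) \left(a + \left(3 + a\right)\right) = \left(a - 225\right) \left(3 + 2 a\right) = \left(-225 + a\right) \left(3 + 2 a\right)$)
$- 6 F{\left(2 \right)} b = - 6 \left(-675 - 894 + 2 \cdot 2^{2}\right) 12 = - 6 \left(-675 - 894 + 2 \cdot 4\right) 12 = - 6 \left(-675 - 894 + 8\right) 12 = \left(-6\right) \left(-1561\right) 12 = 9366 \cdot 12 = 112392$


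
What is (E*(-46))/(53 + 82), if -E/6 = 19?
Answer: 1748/45 ≈ 38.844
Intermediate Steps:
E = -114 (E = -6*19 = -114)
(E*(-46))/(53 + 82) = (-114*(-46))/(53 + 82) = 5244/135 = 5244*(1/135) = 1748/45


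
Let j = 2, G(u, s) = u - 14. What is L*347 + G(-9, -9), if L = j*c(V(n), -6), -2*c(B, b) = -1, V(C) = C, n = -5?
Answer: 324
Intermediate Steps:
G(u, s) = -14 + u
c(B, b) = 1/2 (c(B, b) = -1/2*(-1) = 1/2)
L = 1 (L = 2*(1/2) = 1)
L*347 + G(-9, -9) = 1*347 + (-14 - 9) = 347 - 23 = 324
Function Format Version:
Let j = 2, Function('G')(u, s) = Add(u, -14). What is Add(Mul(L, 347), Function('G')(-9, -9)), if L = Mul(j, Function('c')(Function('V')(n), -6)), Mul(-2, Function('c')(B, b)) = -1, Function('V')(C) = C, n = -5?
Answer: 324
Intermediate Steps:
Function('G')(u, s) = Add(-14, u)
Function('c')(B, b) = Rational(1, 2) (Function('c')(B, b) = Mul(Rational(-1, 2), -1) = Rational(1, 2))
L = 1 (L = Mul(2, Rational(1, 2)) = 1)
Add(Mul(L, 347), Function('G')(-9, -9)) = Add(Mul(1, 347), Add(-14, -9)) = Add(347, -23) = 324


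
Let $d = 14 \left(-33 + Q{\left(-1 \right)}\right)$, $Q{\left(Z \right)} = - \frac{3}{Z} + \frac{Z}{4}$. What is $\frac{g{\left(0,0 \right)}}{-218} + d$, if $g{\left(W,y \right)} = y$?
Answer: $- \frac{847}{2} \approx -423.5$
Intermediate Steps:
$Q{\left(Z \right)} = - \frac{3}{Z} + \frac{Z}{4}$ ($Q{\left(Z \right)} = - \frac{3}{Z} + Z \frac{1}{4} = - \frac{3}{Z} + \frac{Z}{4}$)
$d = - \frac{847}{2}$ ($d = 14 \left(-33 + \left(- \frac{3}{-1} + \frac{1}{4} \left(-1\right)\right)\right) = 14 \left(-33 - - \frac{11}{4}\right) = 14 \left(-33 + \left(3 - \frac{1}{4}\right)\right) = 14 \left(-33 + \frac{11}{4}\right) = 14 \left(- \frac{121}{4}\right) = - \frac{847}{2} \approx -423.5$)
$\frac{g{\left(0,0 \right)}}{-218} + d = \frac{0}{-218} - \frac{847}{2} = 0 \left(- \frac{1}{218}\right) - \frac{847}{2} = 0 - \frac{847}{2} = - \frac{847}{2}$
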